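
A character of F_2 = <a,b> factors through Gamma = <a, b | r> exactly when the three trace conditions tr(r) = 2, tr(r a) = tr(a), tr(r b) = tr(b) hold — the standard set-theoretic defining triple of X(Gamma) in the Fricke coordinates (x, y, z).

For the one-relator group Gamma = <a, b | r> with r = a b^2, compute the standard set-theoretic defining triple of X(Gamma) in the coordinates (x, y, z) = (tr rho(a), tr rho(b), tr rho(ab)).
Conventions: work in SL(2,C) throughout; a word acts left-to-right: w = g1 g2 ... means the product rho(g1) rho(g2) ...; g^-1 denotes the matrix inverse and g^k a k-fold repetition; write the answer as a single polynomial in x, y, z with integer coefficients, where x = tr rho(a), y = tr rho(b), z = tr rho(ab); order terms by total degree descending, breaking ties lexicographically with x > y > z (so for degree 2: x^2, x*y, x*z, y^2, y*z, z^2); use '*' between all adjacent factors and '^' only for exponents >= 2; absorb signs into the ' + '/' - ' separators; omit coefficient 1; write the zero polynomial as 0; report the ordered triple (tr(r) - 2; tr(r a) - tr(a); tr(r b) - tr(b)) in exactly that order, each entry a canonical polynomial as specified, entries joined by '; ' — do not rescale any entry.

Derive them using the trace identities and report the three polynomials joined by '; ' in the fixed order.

tr(a b^2) = tr(b) * tr(a b) - tr(a) = y*z - x
next, tr(b^2) = tr(b) * tr(b) - tr(1) = y^2 - 2
next, tr(a b^2 a) = tr(a) * tr(b^2 a) - tr(b^2) = x*y*z - x^2 - y^2 + 2
next, tr(a b^3) = tr(b) * tr(b a b) - tr(b a)   [square of b] = y^2*z - x*y - z
assemble the triple (tr(r) - 2; tr(r a) - x; tr(r b) - y)

y*z - x - 2; x*y*z - x^2 - y^2 - x + 2; y^2*z - x*y - y - z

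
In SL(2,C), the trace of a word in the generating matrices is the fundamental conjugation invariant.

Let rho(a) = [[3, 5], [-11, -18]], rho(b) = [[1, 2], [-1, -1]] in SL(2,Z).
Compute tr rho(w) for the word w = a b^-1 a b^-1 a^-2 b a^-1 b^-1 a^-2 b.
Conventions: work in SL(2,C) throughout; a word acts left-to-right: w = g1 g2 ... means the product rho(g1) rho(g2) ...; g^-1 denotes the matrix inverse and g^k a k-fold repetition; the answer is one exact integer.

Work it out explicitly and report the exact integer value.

-12144594

rho(a) = [[3, 5], [-11, -18]]
... * rho(b^-1) = [[-1, -2], [1, 1]]  ->  [[2, -1], [-7, 4]]
... * rho(a) = [[3, 5], [-11, -18]]  ->  [[17, 28], [-65, -107]]
... * rho(b^-1) = [[-1, -2], [1, 1]]  ->  [[11, -6], [-42, 23]]
... * rho(a^-1) = [[-18, -5], [11, 3]]  ->  [[-264, -73], [1009, 279]]
... * rho(a^-1) = [[-18, -5], [11, 3]]  ->  [[3949, 1101], [-15093, -4208]]
... * rho(b) = [[1, 2], [-1, -1]]  ->  [[2848, 6797], [-10885, -25978]]
... * rho(a^-1) = [[-18, -5], [11, 3]]  ->  [[23503, 6151], [-89828, -23509]]
... * rho(b^-1) = [[-1, -2], [1, 1]]  ->  [[-17352, -40855], [66319, 156147]]
... * rho(a^-1) = [[-18, -5], [11, 3]]  ->  [[-137069, -35805], [523875, 136846]]
... * rho(a^-1) = [[-18, -5], [11, 3]]  ->  [[2073387, 577930], [-7924444, -2208837]]
... * rho(b) = [[1, 2], [-1, -1]]  ->  [[1495457, 3568844], [-5715607, -13640051]]
tr = 1495457 + -13640051 = -12144594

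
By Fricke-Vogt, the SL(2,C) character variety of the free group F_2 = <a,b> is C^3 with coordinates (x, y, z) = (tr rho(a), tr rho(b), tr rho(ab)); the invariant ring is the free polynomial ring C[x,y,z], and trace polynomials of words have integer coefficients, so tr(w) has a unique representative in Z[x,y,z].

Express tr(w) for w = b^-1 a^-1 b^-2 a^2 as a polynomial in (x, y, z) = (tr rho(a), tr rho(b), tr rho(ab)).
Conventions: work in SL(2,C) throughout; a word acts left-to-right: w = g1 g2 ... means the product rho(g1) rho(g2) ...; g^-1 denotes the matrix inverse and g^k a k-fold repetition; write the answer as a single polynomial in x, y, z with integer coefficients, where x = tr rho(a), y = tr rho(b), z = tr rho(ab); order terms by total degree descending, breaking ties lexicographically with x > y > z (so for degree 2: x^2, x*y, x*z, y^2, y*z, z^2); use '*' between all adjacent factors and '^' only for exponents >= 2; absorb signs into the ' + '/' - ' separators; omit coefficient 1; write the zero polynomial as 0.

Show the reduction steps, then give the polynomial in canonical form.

x^2*y^2*z - x^3*y - x*y*z^2 - y^2*z + 2*x*y + z

and trace(a b^-1) = trace(a)*trace(b) - trace(a b) = x*y - z
trace(a^2) = trace(a)*trace(a) - trace(1) = x^2 - 2
trace(b a^2) = trace(a)*trace(b a) - trace(b) = x*z - y
trace(a b a^2) = trace(a)*trace(b a^2) - trace(b a) = x^2*z - x*y - z
trace(b a b a) = trace(b a)*trace(b a) - trace(1)   [split at repeated b] = z^2 - 2
next, trace(b a b) = trace(b)*trace(a b) - trace(a) = y*z - x
and trace(a b a^2 b) = trace(a)*trace(b a b a) - trace(b a b) = x*z^2 - y*z - x
next, trace(b a^2 b^-1 a) = trace(a b a^2)*trace(b) - trace(a b a^2 b) = x^2*y*z - x*y^2 - x*z^2 + x
trace(a^2 b^-1 a^-1 b) = trace(b a^2 b^-1)*trace(a) - trace(b a^2 b^-1 a) = -x^2*y*z + x^3 + x*y^2 + x*z^2 - 3*x
trace(b^-1 a^2 b^-1 a^-1) = trace(a^2 b^-1 a^-1)*trace(b) - trace(a^2 b^-1 a^-1 b) = x^2*y*z - x^3 - x*z^2 - y*z + 3*x
next, trace(b^-1 a^-1 b^-2 a^2) = trace(b^-1 a^2 b^-1 a^-1)*trace(b) - trace(b^-1 a^2 b^-1 a^-1 b) = x^2*y^2*z - x^3*y - x*y*z^2 - y^2*z + 2*x*y + z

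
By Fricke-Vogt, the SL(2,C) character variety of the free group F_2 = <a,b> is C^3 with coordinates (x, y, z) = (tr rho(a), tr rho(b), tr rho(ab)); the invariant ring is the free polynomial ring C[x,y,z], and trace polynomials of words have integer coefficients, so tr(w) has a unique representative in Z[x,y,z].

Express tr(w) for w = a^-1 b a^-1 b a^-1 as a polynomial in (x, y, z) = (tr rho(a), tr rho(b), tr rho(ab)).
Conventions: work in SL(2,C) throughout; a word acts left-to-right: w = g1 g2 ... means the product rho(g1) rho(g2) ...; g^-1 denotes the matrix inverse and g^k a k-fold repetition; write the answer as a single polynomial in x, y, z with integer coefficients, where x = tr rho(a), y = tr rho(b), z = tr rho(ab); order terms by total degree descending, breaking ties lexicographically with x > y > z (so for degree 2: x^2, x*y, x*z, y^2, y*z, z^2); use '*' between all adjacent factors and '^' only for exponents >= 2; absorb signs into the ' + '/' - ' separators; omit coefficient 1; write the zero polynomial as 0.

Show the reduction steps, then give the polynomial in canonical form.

trace(b^2) = trace(b) trace(b) - trace(1)  (reduce the b square) = y^2 - 2
trace(b^2 a) = trace(b) trace(a b) - trace(a)  (reduce the b square) = y*z - x
trace(b a^-1 b) = trace(b^2) trace(a) - trace(b^2 a)  (eliminate a^-1) = x*y^2 - y*z - x
trace(b a b a) = trace(b a) trace(b a) - trace(1)  (split on b) = z^2 - 2
trace(b a^-1 b a) = trace(b a b) trace(a) - trace(b a b a)  (eliminate a^-1) = x*y*z - x^2 - z^2 + 2
trace(b a^-1 b a^-1) = trace(b a^-1 b) trace(a) - trace(b a^-1 b a)  (eliminate a^-1) = x^2*y^2 - 2*x*y*z + z^2 - 2
trace(a^-1 b a^-1 b a^-1) = trace(b a^-1 b a^-1) trace(a) - trace(b a^-1 b)  (eliminate a^-1) = x^3*y^2 - 2*x^2*y*z - x*y^2 + x*z^2 + y*z - x

x^3*y^2 - 2*x^2*y*z - x*y^2 + x*z^2 + y*z - x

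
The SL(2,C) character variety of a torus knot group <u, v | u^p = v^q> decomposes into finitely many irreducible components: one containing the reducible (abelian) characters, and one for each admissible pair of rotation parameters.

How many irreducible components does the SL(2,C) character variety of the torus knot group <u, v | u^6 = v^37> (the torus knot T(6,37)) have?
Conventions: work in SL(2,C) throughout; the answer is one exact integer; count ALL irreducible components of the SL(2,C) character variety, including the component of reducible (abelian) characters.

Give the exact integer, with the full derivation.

In the torus knot group T(6,37), u^6 = v^37 is central, so an irreducible representation sends it to +I or -I (Schur).
This locks tr(u) to 2*cos(pi*alpha/6), alpha in 1..5, and tr(v) to 2*cos(pi*beta/37), beta in 1..36, on each component of irreducible characters.
The two central values (-1)^alpha I and (-1)^beta I must be the same matrix, so alpha and beta share a parity.
Counting: 3 odd alphas x 18 odd betas + 2 even alphas x 18 even betas = 54 + 36 = 90.
Total: 90 irreducible-character components + 1 reducible (abelian) component = 91.

91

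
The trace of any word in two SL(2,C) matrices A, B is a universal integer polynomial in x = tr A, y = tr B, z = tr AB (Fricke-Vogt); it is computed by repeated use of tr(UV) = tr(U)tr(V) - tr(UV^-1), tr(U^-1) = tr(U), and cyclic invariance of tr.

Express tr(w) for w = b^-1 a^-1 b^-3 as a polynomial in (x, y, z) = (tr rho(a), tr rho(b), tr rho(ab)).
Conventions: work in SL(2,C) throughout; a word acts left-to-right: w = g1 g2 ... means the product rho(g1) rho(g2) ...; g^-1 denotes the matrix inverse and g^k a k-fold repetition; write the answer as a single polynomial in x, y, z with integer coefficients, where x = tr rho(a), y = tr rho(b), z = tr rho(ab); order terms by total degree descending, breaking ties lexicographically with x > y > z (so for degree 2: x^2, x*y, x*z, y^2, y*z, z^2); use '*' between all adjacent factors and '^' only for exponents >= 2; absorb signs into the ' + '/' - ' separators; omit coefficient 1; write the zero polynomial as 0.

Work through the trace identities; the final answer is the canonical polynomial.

trace(b^-1) = trace(b) = y
trace(b^-1 a) = trace(a) * trace(b) - trace(a b) = x*y - z
so trace(b^-1 a^-1) = trace(b^-1) * trace(a) - trace(b^-1 a) = z
so trace(b^-1 a^-1 b^-1) = trace(b^-1 a^-1) * trace(b) - trace(b^-1 a^-1 b) = y*z - x
trace(b^-3 a^-1) = trace(b^-1 a^-1 b^-1) * trace(b) - trace(b^-1 a^-1) = y^2*z - x*y - z
so trace(b^-1 a^-1 b^-3) = trace(b^-3 a^-1) * trace(b) - trace(b^-3 a^-1 b) = y^3*z - x*y^2 - 2*y*z + x

y^3*z - x*y^2 - 2*y*z + x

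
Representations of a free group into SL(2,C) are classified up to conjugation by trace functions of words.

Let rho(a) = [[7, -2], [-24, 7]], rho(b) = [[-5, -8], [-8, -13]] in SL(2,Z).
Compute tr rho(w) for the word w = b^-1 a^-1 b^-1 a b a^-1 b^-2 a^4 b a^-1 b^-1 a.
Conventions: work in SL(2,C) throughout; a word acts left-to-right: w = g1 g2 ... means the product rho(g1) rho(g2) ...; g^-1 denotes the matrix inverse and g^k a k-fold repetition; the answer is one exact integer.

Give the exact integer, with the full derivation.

rho(b^-1) = [[-13, 8], [8, -5]]
... * rho(a^-1) = [[7, 2], [24, 7]]  ->  [[101, 30], [-64, -19]]
... * rho(b^-1) = [[-13, 8], [8, -5]]  ->  [[-1073, 658], [680, -417]]
... * rho(a) = [[7, -2], [-24, 7]]  ->  [[-23303, 6752], [14768, -4279]]
... * rho(b) = [[-5, -8], [-8, -13]]  ->  [[62499, 98648], [-39608, -62517]]
... * rho(a^-1) = [[7, 2], [24, 7]]  ->  [[2805045, 815534], [-1777664, -516835]]
... * rho(b^-1) = [[-13, 8], [8, -5]]  ->  [[-29941313, 18362690], [18974952, -11637137]]
... * rho(b^-1) = [[-13, 8], [8, -5]]  ->  [[536138589, -331343954], [-339771472, 209985301]]
... * rho(a) = [[7, -2], [-24, 7]]  ->  [[11705225019, -3391684856], [-7418047528, 2149440051]]
... * rho(a) = [[7, -2], [-24, 7]]  ->  [[163337011677, -47152244030], [-103512893920, 29882175413]]
... * rho(a) = [[7, -2], [-24, 7]]  ->  [[2275012938459, -656739731564], [-1441762467352, 416201015731]]
... * rho(a) = [[7, -2], [-24, 7]]  ->  [[31686844126749, -9147203997866], [-20081161649008, 5796932044821]]
... * rho(b) = [[-5, -8], [-8, -13]]  ->  [[-85256588650817, -134581101041734], [54030351886472, 85289176609391]]
... * rho(a^-1) = [[7, 2], [24, 7]]  ->  [[-3826742545557335, -1112580884593772], [2425152701830688, 705084940038681]]
... * rho(b^-1) = [[-13, 8], [8, -5]]  ->  [[40847006015495179, -25051035941489820], [-25886305603489496, 15875796914452099]]
... * rho(a) = [[7, -2], [-24, 7]]  ->  [[887153904704221933, -257051263621419098], [-562223265171276848, 162903189608143685]]
tr = 887153904704221933 + 162903189608143685 = 1050057094312365618

1050057094312365618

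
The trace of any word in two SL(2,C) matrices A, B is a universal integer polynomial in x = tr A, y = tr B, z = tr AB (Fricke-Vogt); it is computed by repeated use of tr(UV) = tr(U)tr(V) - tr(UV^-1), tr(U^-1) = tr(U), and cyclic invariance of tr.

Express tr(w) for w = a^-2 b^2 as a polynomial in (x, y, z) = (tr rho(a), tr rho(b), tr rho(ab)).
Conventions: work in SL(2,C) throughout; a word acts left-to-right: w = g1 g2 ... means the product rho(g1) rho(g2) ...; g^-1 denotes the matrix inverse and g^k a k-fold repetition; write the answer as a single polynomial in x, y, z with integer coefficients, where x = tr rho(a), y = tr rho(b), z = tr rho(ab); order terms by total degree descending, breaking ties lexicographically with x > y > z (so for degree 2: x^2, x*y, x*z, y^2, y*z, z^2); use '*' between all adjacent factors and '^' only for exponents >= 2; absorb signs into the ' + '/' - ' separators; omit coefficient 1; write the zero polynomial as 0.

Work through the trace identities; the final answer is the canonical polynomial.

tr(b^2) = tr(b) tr(b) - tr(1)   [square of b] = y^2 - 2
tr(b^2 a) = tr(b) tr(a b) - tr(a)   [square of b] = y*z - x
tr(a^-1 b^2) = tr(b^2) tr(a) - tr(b^2 a)   [inverse elimination on a] = x*y^2 - y*z - x
tr(a^-2 b^2) = tr(a^-1 b^2) tr(a) - tr(a^-1 b^2 a)   [inverse elimination on a] = x^2*y^2 - x*y*z - x^2 - y^2 + 2

x^2*y^2 - x*y*z - x^2 - y^2 + 2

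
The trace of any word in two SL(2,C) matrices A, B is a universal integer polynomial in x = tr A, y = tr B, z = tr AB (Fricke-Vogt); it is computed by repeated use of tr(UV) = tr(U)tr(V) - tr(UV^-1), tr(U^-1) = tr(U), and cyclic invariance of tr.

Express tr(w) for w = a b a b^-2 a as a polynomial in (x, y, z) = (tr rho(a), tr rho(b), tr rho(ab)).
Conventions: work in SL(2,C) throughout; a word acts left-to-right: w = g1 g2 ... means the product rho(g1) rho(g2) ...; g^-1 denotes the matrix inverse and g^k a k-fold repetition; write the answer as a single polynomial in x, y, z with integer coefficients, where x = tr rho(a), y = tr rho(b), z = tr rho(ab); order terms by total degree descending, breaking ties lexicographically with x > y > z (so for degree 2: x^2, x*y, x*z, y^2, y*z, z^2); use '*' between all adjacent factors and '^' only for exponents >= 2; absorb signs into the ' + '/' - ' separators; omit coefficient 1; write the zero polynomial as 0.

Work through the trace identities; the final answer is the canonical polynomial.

x^2*y^2*z - x*y^3 - x*y*z^2 - x^2*z + 2*x*y + z

trace(a b a) = trace(a) trace(b a) - trace(b)   [square of a] = x*z - y
trace(a^2 b a) = trace(a) trace(a b a) - trace(a b)   [square of a] = x^2*z - x*y - z
trace(b a b a) = trace(a b) trace(a b) - trace(1)   [split at a repeated a] = z^2 - 2
trace(b a b) = trace(b) trace(a b) - trace(a)   [square of b] = y*z - x
trace(a^2 b a b) = trace(a) trace(b a b a) - trace(b a b)   [square of a] = x*z^2 - y*z - x
trace(a^2 b a b^-1) = trace(a^2 b a) trace(b) - trace(a^2 b a b)   [inverse elimination on b] = x^2*y*z - x*y^2 - x*z^2 + x
trace(a b a b^-2 a) = trace(a^2 b a b^-1) trace(b) - trace(a^2 b a)   [inverse elimination on b] = x^2*y^2*z - x*y^3 - x*y*z^2 - x^2*z + 2*x*y + z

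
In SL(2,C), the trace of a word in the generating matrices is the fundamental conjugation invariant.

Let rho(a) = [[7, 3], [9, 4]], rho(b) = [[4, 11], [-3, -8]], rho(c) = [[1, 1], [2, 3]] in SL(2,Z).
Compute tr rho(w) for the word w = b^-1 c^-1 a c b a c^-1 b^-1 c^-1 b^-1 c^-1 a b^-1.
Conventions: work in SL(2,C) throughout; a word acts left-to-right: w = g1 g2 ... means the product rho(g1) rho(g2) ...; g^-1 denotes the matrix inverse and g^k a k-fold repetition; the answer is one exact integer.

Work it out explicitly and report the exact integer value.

248735

rho(b^-1) = [[-8, -11], [3, 4]]
... * rho(c^-1) = [[3, -1], [-2, 1]]  ->  [[-2, -3], [1, 1]]
... * rho(a) = [[7, 3], [9, 4]]  ->  [[-41, -18], [16, 7]]
... * rho(c) = [[1, 1], [2, 3]]  ->  [[-77, -95], [30, 37]]
... * rho(b) = [[4, 11], [-3, -8]]  ->  [[-23, -87], [9, 34]]
... * rho(a) = [[7, 3], [9, 4]]  ->  [[-944, -417], [369, 163]]
... * rho(c^-1) = [[3, -1], [-2, 1]]  ->  [[-1998, 527], [781, -206]]
... * rho(b^-1) = [[-8, -11], [3, 4]]  ->  [[17565, 24086], [-6866, -9415]]
... * rho(c^-1) = [[3, -1], [-2, 1]]  ->  [[4523, 6521], [-1768, -2549]]
... * rho(b^-1) = [[-8, -11], [3, 4]]  ->  [[-16621, -23669], [6497, 9252]]
... * rho(c^-1) = [[3, -1], [-2, 1]]  ->  [[-2525, -7048], [987, 2755]]
... * rho(a) = [[7, 3], [9, 4]]  ->  [[-81107, -35767], [31704, 13981]]
... * rho(b^-1) = [[-8, -11], [3, 4]]  ->  [[541555, 749109], [-211689, -292820]]
tr = 541555 + -292820 = 248735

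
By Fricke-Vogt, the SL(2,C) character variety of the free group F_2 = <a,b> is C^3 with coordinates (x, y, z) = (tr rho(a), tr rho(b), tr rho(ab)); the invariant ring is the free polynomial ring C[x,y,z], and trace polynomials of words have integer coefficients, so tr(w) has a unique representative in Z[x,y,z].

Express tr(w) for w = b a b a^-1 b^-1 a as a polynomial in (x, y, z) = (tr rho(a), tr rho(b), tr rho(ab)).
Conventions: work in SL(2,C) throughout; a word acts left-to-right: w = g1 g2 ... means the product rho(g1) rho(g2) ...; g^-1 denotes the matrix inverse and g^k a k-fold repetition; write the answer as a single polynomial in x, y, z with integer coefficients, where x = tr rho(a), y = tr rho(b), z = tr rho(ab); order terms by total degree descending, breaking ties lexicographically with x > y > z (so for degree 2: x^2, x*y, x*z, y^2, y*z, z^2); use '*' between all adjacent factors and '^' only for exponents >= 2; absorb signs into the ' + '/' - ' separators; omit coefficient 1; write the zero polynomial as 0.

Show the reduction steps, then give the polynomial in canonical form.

tr(a b a) = tr(a)*tr(b a) - tr(b)  (reduce the a square) = x*z - y
tr(b a b a) = tr(a b)*tr(a b) - tr(1)  (split on a) = z^2 - 2
apply: tr(b a b) = tr(b)*tr(a b) - tr(a)  (reduce the b square) = y*z - x
tr(a b a b a) = tr(a)*tr(b a b a) - tr(b a b)  (reduce the a square) = x*z^2 - y*z - x
apply: tr(a b a b a b) = tr(a b a b)*tr(a b) - tr(b a)  (split on a) = z^3 - 3*z
tr(b^-1 a b a b a) = tr(a b a b a)*tr(b) - tr(a b a b a b)  (eliminate b^-1) = x*y*z^2 - y^2*z - z^3 - x*y + 3*z
use: tr(b a b a^-1 b^-1 a) = tr(b^-1 a b a b)*tr(a) - tr(b^-1 a b a b a)  (eliminate a^-1) = -x*y*z^2 + x^2*z + y^2*z + z^3 - 3*z

-x*y*z^2 + x^2*z + y^2*z + z^3 - 3*z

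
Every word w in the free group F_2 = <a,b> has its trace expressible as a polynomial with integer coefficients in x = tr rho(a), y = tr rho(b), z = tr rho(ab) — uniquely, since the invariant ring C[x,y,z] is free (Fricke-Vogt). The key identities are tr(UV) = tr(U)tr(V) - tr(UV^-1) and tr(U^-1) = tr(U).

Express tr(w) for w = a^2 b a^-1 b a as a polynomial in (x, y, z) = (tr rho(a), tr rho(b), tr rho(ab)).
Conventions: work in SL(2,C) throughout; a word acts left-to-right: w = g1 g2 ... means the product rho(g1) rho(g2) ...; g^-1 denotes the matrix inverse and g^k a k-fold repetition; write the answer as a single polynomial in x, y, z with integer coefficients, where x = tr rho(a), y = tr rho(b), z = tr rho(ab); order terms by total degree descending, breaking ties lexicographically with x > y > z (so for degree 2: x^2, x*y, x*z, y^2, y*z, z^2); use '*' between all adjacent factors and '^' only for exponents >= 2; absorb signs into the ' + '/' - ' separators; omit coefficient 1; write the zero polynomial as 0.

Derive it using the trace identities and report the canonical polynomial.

x^3*y*z - x^4 - x^2*y^2 - x^2*z^2 + 4*x^2 + z^2 - 2

tr(b^2 a) = tr(b) * tr(a b) - tr(a)   [square of b] = y*z - x
use: tr(b^2) = tr(b) * tr(b) - tr(1)   [square of b] = y^2 - 2
tr(b^2 a^2) = tr(a) * tr(b^2 a) - tr(b^2)   [square of a] = x*y*z - x^2 - y^2 + 2
use: tr(b a^3 b) = tr(a) * tr(b^2 a^2) - tr(b^2 a)   [square of a] = x^2*y*z - x^3 - x*y^2 - y*z + 3*x
tr(b a b a) = tr(b a) * tr(b a) - tr(1)   [split at a repeated b] = z^2 - 2
use: tr(a b a b a) = tr(a) * tr(b a b a) - tr(b a b)   [square of a] = x*z^2 - y*z - x
use: tr(b a^3 b a) = tr(a) * tr(a b a b a) - tr(a b a b)   [square of a] = x^2*z^2 - x*y*z - x^2 - z^2 + 2
apply: tr(a^2 b a^-1 b a) = tr(b a^3 b) * tr(a) - tr(b a^3 b a)   [inverse elimination on a] = x^3*y*z - x^4 - x^2*y^2 - x^2*z^2 + 4*x^2 + z^2 - 2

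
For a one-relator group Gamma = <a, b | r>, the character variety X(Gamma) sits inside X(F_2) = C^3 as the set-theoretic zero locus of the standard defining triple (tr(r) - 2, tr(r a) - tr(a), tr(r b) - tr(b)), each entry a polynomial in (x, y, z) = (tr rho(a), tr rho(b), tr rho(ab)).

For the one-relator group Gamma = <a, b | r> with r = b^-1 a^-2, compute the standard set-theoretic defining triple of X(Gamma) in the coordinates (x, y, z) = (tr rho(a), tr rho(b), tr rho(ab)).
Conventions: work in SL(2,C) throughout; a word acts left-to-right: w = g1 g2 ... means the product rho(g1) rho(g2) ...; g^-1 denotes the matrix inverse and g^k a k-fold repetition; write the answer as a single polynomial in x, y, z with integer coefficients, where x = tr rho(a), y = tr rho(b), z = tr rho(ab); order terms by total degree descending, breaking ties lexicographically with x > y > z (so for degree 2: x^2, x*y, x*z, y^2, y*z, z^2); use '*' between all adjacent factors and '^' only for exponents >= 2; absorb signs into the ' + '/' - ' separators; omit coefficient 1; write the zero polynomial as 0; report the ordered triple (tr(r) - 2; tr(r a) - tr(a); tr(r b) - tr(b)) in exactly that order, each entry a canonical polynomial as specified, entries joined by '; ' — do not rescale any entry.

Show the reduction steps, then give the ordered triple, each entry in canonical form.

and trace(b^-1) = trace(b) = y
trace(b^-1 a) = trace(a) * trace(b) - trace(a b)   [inverse elimination on b] = x*y - z
trace(b^-1 a^-1) = trace(b^-1) * trace(a) - trace(b^-1 a)   [inverse elimination on a] = z
and trace(b^-1 a^-2) = trace(b^-1 a^-1) * trace(a) - trace(b^-1)   [inverse elimination on a] = x*z - y
trace(a^-2) = trace(a^-1) * trace(a) - trace(1) = x^2 - 2
assemble the triple (trace(r) - 2; trace(r a) - x; trace(r b) - y)

x*z - y - 2; -x + z; x^2 - y - 2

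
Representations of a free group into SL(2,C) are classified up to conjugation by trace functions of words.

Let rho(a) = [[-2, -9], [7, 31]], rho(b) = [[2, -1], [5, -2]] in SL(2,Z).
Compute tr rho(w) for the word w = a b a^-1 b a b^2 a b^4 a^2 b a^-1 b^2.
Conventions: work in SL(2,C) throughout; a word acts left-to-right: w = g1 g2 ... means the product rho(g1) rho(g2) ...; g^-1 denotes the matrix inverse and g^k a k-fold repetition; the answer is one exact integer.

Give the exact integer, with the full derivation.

rho(a) = [[-2, -9], [7, 31]]
... * rho(b) = [[2, -1], [5, -2]]  ->  [[-49, 20], [169, -69]]
... * rho(a^-1) = [[31, 9], [-7, -2]]  ->  [[-1659, -481], [5722, 1659]]
... * rho(b) = [[2, -1], [5, -2]]  ->  [[-5723, 2621], [19739, -9040]]
... * rho(a) = [[-2, -9], [7, 31]]  ->  [[29793, 132758], [-102758, -457891]]
... * rho(b) = [[2, -1], [5, -2]]  ->  [[723376, -295309], [-2494971, 1018540]]
... * rho(b) = [[2, -1], [5, -2]]  ->  [[-29793, -132758], [102758, 457891]]
... * rho(a) = [[-2, -9], [7, 31]]  ->  [[-869720, -3847361], [2999721, 13269799]]
... * rho(b) = [[2, -1], [5, -2]]  ->  [[-20976245, 8564442], [72348437, -29539319]]
... * rho(b) = [[2, -1], [5, -2]]  ->  [[869720, 3847361], [-2999721, -13269799]]
... * rho(b) = [[2, -1], [5, -2]]  ->  [[20976245, -8564442], [-72348437, 29539319]]
... * rho(b) = [[2, -1], [5, -2]]  ->  [[-869720, -3847361], [2999721, 13269799]]
... * rho(a) = [[-2, -9], [7, 31]]  ->  [[-25192087, -111440711], [86889151, 384366280]]
... * rho(a) = [[-2, -9], [7, 31]]  ->  [[-729700803, -3227933258], [2516785658, 11133352321]]
... * rho(b) = [[2, -1], [5, -2]]  ->  [[-17599067896, 7185567319], [60700332921, -24783490300]]
... * rho(a^-1) = [[31, 9], [-7, -2]]  ->  [[-595870076009, -172762745702], [2055194752651, 595869976889]]
... * rho(b) = [[2, -1], [5, -2]]  ->  [[-2055553880528, 941395567413], [7089739389747, -3246934706429]]
... * rho(b) = [[2, -1], [5, -2]]  ->  [[595870076009, 172762745702], [-2055194752651, -595869976889]]
tr = 595870076009 + -595869976889 = 99120

99120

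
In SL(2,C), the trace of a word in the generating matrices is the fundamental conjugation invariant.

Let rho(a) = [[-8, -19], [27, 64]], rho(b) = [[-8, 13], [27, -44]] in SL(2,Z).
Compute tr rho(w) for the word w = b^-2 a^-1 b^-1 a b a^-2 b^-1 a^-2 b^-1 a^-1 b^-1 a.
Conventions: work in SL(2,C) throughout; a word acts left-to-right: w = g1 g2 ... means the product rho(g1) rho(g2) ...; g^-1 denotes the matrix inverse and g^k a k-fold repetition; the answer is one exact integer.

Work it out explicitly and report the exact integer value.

144729881464711773404

rho(b^-1) = [[-44, -13], [-27, -8]]
... * rho(b^-1) = [[-44, -13], [-27, -8]]  ->  [[2287, 676], [1404, 415]]
... * rho(a^-1) = [[64, 19], [-27, -8]]  ->  [[128116, 38045], [78651, 23356]]
... * rho(b^-1) = [[-44, -13], [-27, -8]]  ->  [[-6664319, -1969868], [-4091256, -1209311]]
... * rho(a) = [[-8, -19], [27, 64]]  ->  [[128116, 550509], [78651, 337960]]
... * rho(b) = [[-8, 13], [27, -44]]  ->  [[13838815, -22556888], [8495712, -13847777]]
... * rho(a^-1) = [[64, 19], [-27, -8]]  ->  [[1494720136, 443392589], [917615547, 272200744]]
... * rho(a^-1) = [[64, 19], [-27, -8]]  ->  [[83690488801, 24852541872], [51377974920, 15257089441]]
... * rho(b^-1) = [[-44, -13], [-27, -8]]  ->  [[-4353400137788, -1286796689389], [-2672572311387, -789970389488]]
... * rho(a^-1) = [[64, 19], [-27, -8]]  ->  [[-243874098204929, -72420229102860], [-149715427412592, -44459110800449]]
... * rho(a^-1) = [[64, 19], [-27, -8]]  ->  [[-13652596099338236, -4054246033070771], [-8381391362793765, -2488920234435656]]
... * rho(b^-1) = [[-44, -13], [-27, -8]]  ->  [[710178871263793201, 209917717555963236], [435982066292688372, 128869449591804193]]
... * rho(a^-1) = [[64, 19], [-27, -8]]  ->  [[39783669386871757492, 11814056813564364931], [24423377103753342597, 7252703662826645524]]
... * rho(b^-1) = [[-44, -13], [-27, -8]]  ->  [[-2069460986988595182785, -611700156537847766844], [-1270451591461466503416, -375525531651406617953]]
... * rho(a) = [[-8, -19], [27, 64]]  ->  [[39783669386871757492, 170948734361051394899], [24423377103753342597, 104946212077840015912]]
tr = 39783669386871757492 + 104946212077840015912 = 144729881464711773404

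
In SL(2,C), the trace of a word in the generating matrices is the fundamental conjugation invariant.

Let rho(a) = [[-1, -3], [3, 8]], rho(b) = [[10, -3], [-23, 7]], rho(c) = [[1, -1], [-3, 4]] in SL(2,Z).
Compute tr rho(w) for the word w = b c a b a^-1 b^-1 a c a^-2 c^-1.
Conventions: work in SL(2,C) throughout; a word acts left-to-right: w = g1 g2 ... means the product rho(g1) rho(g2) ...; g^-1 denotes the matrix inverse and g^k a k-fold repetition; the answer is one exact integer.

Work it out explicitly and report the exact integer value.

rho(b) = [[10, -3], [-23, 7]]
... * rho(c) = [[1, -1], [-3, 4]]  ->  [[19, -22], [-44, 51]]
... * rho(a) = [[-1, -3], [3, 8]]  ->  [[-85, -233], [197, 540]]
... * rho(b) = [[10, -3], [-23, 7]]  ->  [[4509, -1376], [-10450, 3189]]
... * rho(a^-1) = [[8, 3], [-3, -1]]  ->  [[40200, 14903], [-93167, -34539]]
... * rho(b^-1) = [[7, 3], [23, 10]]  ->  [[624169, 269630], [-1446566, -624891]]
... * rho(a) = [[-1, -3], [3, 8]]  ->  [[184721, 284533], [-428107, -659430]]
... * rho(c) = [[1, -1], [-3, 4]]  ->  [[-668878, 953411], [1550183, -2209613]]
... * rho(a^-1) = [[8, 3], [-3, -1]]  ->  [[-8211257, -2960045], [19030303, 6860162]]
... * rho(a^-1) = [[8, 3], [-3, -1]]  ->  [[-56809921, -21673726], [131661938, 50230747]]
... * rho(c^-1) = [[4, 1], [3, 1]]  ->  [[-292260862, -78483647], [677339993, 181892685]]
tr = -292260862 + 181892685 = -110368177

-110368177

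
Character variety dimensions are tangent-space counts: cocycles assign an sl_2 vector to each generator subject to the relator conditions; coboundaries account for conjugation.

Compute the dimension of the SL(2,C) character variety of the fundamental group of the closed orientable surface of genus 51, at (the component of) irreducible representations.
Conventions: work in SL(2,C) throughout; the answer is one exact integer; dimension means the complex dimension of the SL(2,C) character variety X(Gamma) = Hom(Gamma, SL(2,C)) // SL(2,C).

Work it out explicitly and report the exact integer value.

Gamma = pi_1(Sigma_51) = < a_1, b_1, ..., a_51, b_51 | prod [a_i, b_i] > has 2g = 102 generators and 1 relator.
Unconstrained cocycle data is one sl_2 vector per generator (306 dimensions), cut by the relator condition d_2(z) = 0.
At an irreducible rho, H^2 = coker(d_2) vanishes (Poincare duality: H^2 is dual to H^0 = invariants = 0), so d_2 is surjective onto sl_2 and dim Z^1 = 306 - 3 = 303.
As always at irreducible rho, dim B^1 = 3.
dim X = dim H^1 = 303 - 3 = 300.

300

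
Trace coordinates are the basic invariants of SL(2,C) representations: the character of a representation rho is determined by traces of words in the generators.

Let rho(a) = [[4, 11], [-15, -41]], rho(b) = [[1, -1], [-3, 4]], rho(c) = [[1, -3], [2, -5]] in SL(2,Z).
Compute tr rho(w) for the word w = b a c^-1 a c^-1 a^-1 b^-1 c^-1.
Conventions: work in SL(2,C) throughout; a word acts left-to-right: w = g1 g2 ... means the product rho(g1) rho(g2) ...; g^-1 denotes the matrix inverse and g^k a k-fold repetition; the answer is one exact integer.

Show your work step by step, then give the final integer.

107767804

rho(b) = [[1, -1], [-3, 4]]
... * rho(a) = [[4, 11], [-15, -41]]  ->  [[19, 52], [-72, -197]]
... * rho(c^-1) = [[-5, 3], [-2, 1]]  ->  [[-199, 109], [754, -413]]
... * rho(a) = [[4, 11], [-15, -41]]  ->  [[-2431, -6658], [9211, 25227]]
... * rho(c^-1) = [[-5, 3], [-2, 1]]  ->  [[25471, -13951], [-96509, 52860]]
... * rho(a^-1) = [[-41, -11], [15, 4]]  ->  [[-1253576, -335985], [4749769, 1273039]]
... * rho(b^-1) = [[4, 1], [3, 1]]  ->  [[-6022259, -1589561], [22818193, 6022808]]
... * rho(c^-1) = [[-5, 3], [-2, 1]]  ->  [[33290417, -19656338], [-126136581, 74477387]]
tr = 33290417 + 74477387 = 107767804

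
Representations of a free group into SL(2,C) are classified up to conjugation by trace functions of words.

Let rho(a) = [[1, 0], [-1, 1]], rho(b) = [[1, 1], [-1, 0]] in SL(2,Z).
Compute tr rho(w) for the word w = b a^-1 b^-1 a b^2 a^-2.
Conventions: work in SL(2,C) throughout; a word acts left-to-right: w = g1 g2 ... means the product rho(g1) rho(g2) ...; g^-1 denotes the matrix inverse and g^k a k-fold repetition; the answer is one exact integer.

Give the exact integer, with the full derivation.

rho(b) = [[1, 1], [-1, 0]]
... * rho(a^-1) = [[1, 0], [1, 1]]  ->  [[2, 1], [-1, 0]]
... * rho(b^-1) = [[0, -1], [1, 1]]  ->  [[1, -1], [0, 1]]
... * rho(a) = [[1, 0], [-1, 1]]  ->  [[2, -1], [-1, 1]]
... * rho(b) = [[1, 1], [-1, 0]]  ->  [[3, 2], [-2, -1]]
... * rho(b) = [[1, 1], [-1, 0]]  ->  [[1, 3], [-1, -2]]
... * rho(a^-1) = [[1, 0], [1, 1]]  ->  [[4, 3], [-3, -2]]
... * rho(a^-1) = [[1, 0], [1, 1]]  ->  [[7, 3], [-5, -2]]
tr = 7 + -2 = 5

5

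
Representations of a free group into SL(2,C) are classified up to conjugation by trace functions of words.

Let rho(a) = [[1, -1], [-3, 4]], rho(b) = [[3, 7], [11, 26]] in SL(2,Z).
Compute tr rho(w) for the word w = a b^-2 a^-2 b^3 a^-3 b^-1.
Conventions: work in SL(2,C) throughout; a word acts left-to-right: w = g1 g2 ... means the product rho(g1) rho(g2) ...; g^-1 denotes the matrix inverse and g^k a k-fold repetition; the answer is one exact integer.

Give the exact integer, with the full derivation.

rho(a) = [[1, -1], [-3, 4]]
... * rho(b^-1) = [[26, -7], [-11, 3]]  ->  [[37, -10], [-122, 33]]
... * rho(b^-1) = [[26, -7], [-11, 3]]  ->  [[1072, -289], [-3535, 953]]
... * rho(a^-1) = [[4, 1], [3, 1]]  ->  [[3421, 783], [-11281, -2582]]
... * rho(a^-1) = [[4, 1], [3, 1]]  ->  [[16033, 4204], [-52870, -13863]]
... * rho(b) = [[3, 7], [11, 26]]  ->  [[94343, 221535], [-311103, -730528]]
... * rho(b) = [[3, 7], [11, 26]]  ->  [[2719914, 6420311], [-8969117, -21171449]]
... * rho(b) = [[3, 7], [11, 26]]  ->  [[78783163, 185967484], [-259793290, -613241493]]
... * rho(a^-1) = [[4, 1], [3, 1]]  ->  [[873035104, 264750647], [-2878897639, -873034783]]
... * rho(a^-1) = [[4, 1], [3, 1]]  ->  [[4286392357, 1137785751], [-14134694905, -3751932422]]
... * rho(a^-1) = [[4, 1], [3, 1]]  ->  [[20558926681, 5424178108], [-67794576886, -17886627327]]
... * rho(b^-1) = [[26, -7], [-11, 3]]  ->  [[474866134518, -127639952443], [-1565906098439, 420902156221]]
tr = 474866134518 + 420902156221 = 895768290739

895768290739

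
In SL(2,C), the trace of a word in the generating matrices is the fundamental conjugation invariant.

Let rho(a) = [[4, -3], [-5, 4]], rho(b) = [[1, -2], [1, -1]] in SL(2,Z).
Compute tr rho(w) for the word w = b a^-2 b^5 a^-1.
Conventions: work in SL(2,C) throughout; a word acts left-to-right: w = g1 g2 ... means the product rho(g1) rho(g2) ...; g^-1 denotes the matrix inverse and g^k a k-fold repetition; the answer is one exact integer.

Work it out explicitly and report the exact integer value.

384

rho(b) = [[1, -2], [1, -1]]
... * rho(a^-1) = [[4, 3], [5, 4]]  ->  [[-6, -5], [-1, -1]]
... * rho(a^-1) = [[4, 3], [5, 4]]  ->  [[-49, -38], [-9, -7]]
... * rho(b) = [[1, -2], [1, -1]]  ->  [[-87, 136], [-16, 25]]
... * rho(b) = [[1, -2], [1, -1]]  ->  [[49, 38], [9, 7]]
... * rho(b) = [[1, -2], [1, -1]]  ->  [[87, -136], [16, -25]]
... * rho(b) = [[1, -2], [1, -1]]  ->  [[-49, -38], [-9, -7]]
... * rho(b) = [[1, -2], [1, -1]]  ->  [[-87, 136], [-16, 25]]
... * rho(a^-1) = [[4, 3], [5, 4]]  ->  [[332, 283], [61, 52]]
tr = 332 + 52 = 384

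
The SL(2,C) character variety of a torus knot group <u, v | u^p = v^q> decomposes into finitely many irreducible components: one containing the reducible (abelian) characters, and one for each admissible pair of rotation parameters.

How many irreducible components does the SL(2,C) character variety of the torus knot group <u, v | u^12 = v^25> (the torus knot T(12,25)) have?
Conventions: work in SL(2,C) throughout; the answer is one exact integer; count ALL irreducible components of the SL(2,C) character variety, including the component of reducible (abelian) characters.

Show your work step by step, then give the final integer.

For T(12,25): irreducibility forces the central element u^12 = v^25 to one of +I, -I.
So on each irreducible component the traces are pinned: tr(u) = 2*cos(pi*alpha/12) with 1 <= alpha <= 11, tr(v) = 2*cos(pi*beta/25) with 1 <= beta <= 24.
The two central values (-1)^alpha I and (-1)^beta I must be the same matrix, so alpha and beta share a parity.
Enumerate parity-matched pairs: 6*12 odd-odd plus 5*12 even-even gives 132.
Total: 132 irreducible-character components + 1 reducible (abelian) component = 133.

133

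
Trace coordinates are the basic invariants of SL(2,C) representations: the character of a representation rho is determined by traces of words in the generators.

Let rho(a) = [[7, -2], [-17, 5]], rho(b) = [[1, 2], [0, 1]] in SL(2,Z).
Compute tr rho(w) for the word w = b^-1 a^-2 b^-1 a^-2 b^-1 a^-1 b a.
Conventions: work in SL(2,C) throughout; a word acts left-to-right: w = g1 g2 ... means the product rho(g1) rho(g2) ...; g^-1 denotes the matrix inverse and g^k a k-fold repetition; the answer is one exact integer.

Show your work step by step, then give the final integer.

81863534

rho(b^-1) = [[1, -2], [0, 1]]
... * rho(a^-1) = [[5, 2], [17, 7]]  ->  [[-29, -12], [17, 7]]
... * rho(a^-1) = [[5, 2], [17, 7]]  ->  [[-349, -142], [204, 83]]
... * rho(b^-1) = [[1, -2], [0, 1]]  ->  [[-349, 556], [204, -325]]
... * rho(a^-1) = [[5, 2], [17, 7]]  ->  [[7707, 3194], [-4505, -1867]]
... * rho(a^-1) = [[5, 2], [17, 7]]  ->  [[92833, 37772], [-54264, -22079]]
... * rho(b^-1) = [[1, -2], [0, 1]]  ->  [[92833, -147894], [-54264, 86449]]
... * rho(a^-1) = [[5, 2], [17, 7]]  ->  [[-2050033, -849592], [1198313, 496615]]
... * rho(b) = [[1, 2], [0, 1]]  ->  [[-2050033, -4949658], [1198313, 2893241]]
... * rho(a) = [[7, -2], [-17, 5]]  ->  [[69793955, -20648224], [-40796906, 12069579]]
tr = 69793955 + 12069579 = 81863534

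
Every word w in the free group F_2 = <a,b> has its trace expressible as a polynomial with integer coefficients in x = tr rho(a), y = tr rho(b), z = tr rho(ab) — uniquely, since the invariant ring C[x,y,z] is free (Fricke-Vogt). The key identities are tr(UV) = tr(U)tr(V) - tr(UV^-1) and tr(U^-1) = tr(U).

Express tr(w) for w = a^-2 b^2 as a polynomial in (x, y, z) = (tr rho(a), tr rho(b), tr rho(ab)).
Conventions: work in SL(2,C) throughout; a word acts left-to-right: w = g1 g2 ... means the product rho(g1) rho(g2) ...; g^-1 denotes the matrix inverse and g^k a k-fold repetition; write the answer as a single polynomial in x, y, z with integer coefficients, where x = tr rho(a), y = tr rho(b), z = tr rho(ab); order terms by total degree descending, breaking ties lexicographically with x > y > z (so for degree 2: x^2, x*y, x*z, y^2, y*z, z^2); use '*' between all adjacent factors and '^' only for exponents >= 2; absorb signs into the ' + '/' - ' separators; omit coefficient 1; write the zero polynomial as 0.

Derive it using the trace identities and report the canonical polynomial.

x^2*y^2 - x*y*z - x^2 - y^2 + 2

and trace(b^2) = trace(b)*trace(b) - trace(1)  (reduce the b square) = y^2 - 2
trace(b^2 a) = trace(b)*trace(a b) - trace(a)  (reduce the b square) = y*z - x
next, trace(a^-1 b^2) = trace(b^2)*trace(a) - trace(b^2 a)  (eliminate a^-1) = x*y^2 - y*z - x
trace(a^-2 b^2) = trace(a^-1 b^2)*trace(a) - trace(a^-1 b^2 a)  (eliminate a^-1) = x^2*y^2 - x*y*z - x^2 - y^2 + 2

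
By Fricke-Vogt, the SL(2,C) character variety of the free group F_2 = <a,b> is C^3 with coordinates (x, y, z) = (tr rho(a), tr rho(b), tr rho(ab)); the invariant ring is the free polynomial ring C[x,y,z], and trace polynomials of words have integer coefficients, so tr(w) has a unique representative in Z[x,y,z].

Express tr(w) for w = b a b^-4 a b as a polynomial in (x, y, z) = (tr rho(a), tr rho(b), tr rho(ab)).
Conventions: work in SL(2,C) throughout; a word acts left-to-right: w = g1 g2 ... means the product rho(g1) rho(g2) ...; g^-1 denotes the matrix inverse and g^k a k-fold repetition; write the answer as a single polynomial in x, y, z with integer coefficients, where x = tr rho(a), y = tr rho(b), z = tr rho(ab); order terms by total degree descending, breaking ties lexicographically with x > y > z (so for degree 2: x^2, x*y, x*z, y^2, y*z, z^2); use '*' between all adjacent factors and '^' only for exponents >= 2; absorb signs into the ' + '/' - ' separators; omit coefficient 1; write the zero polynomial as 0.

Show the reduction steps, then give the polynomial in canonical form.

x*y^5*z - x^2*y^4 - y^6 - y^4*z^2 - 2*x*y^3*z + 3*x^2*y^2 + 6*y^4 + 2*y^2*z^2 - x*y*z - x^2 - 9*y^2 + 2

tr(a^2 b) = tr(a) tr(b a) - tr(b) = x*z - y
use: tr(a^2) = tr(a) tr(a) - tr(1) = x^2 - 2
tr(a b^2 a) = tr(b) tr(a^2 b) - tr(a^2) = x*y*z - x^2 - y^2 + 2
use: tr(a b a b) = tr(a b) tr(a b) - tr(1)   [split at repeated a] = z^2 - 2
use: tr(a b^2 a b) = tr(b) tr(a b a b) - tr(a b a) = y*z^2 - x*z - y
tr(b^-1 a b^2 a) = tr(a b^2 a) tr(b) - tr(a b^2 a b) = x*y^2*z - x^2*y - y^3 - y*z^2 + x*z + 3*y
tr(b^-2 a b^2 a) = tr(b^-1 a b^2 a) tr(b) - tr(b^-1 a b^2 a b) = x*y^3*z - x^2*y^2 - y^4 - y^2*z^2 + x^2 + 4*y^2 - 2
tr(b^-2 a b^2 a b^-1) = tr(b^-2 a b^2 a) tr(b) - tr(b^-2 a b^2 a b) = x*y^4*z - x^2*y^3 - y^5 - y^3*z^2 - x*y^2*z + 2*x^2*y + 5*y^3 + y*z^2 - x*z - 5*y
tr(b a b^-4 a b) = tr(b^-2 a b^2 a b^-1) tr(b) - tr(b^-2 a b^2 a) = x*y^5*z - x^2*y^4 - y^6 - y^4*z^2 - 2*x*y^3*z + 3*x^2*y^2 + 6*y^4 + 2*y^2*z^2 - x*y*z - x^2 - 9*y^2 + 2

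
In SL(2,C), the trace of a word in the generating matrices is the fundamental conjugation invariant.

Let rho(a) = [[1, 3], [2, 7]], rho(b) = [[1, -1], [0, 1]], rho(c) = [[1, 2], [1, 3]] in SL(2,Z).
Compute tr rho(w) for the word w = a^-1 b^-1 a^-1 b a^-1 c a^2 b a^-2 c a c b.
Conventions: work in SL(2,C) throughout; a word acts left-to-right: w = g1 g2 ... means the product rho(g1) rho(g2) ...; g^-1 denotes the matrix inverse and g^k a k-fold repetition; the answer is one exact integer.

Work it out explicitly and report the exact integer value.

380944

rho(a^-1) = [[7, -3], [-2, 1]]
... * rho(b^-1) = [[1, 1], [0, 1]]  ->  [[7, 4], [-2, -1]]
... * rho(a^-1) = [[7, -3], [-2, 1]]  ->  [[41, -17], [-12, 5]]
... * rho(b) = [[1, -1], [0, 1]]  ->  [[41, -58], [-12, 17]]
... * rho(a^-1) = [[7, -3], [-2, 1]]  ->  [[403, -181], [-118, 53]]
... * rho(c) = [[1, 2], [1, 3]]  ->  [[222, 263], [-65, -77]]
... * rho(a) = [[1, 3], [2, 7]]  ->  [[748, 2507], [-219, -734]]
... * rho(a) = [[1, 3], [2, 7]]  ->  [[5762, 19793], [-1687, -5795]]
... * rho(b) = [[1, -1], [0, 1]]  ->  [[5762, 14031], [-1687, -4108]]
... * rho(a^-1) = [[7, -3], [-2, 1]]  ->  [[12272, -3255], [-3593, 953]]
... * rho(a^-1) = [[7, -3], [-2, 1]]  ->  [[92414, -40071], [-27057, 11732]]
... * rho(c) = [[1, 2], [1, 3]]  ->  [[52343, 64615], [-15325, -18918]]
... * rho(a) = [[1, 3], [2, 7]]  ->  [[181573, 609334], [-53161, -178401]]
... * rho(c) = [[1, 2], [1, 3]]  ->  [[790907, 2191148], [-231562, -641525]]
... * rho(b) = [[1, -1], [0, 1]]  ->  [[790907, 1400241], [-231562, -409963]]
tr = 790907 + -409963 = 380944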